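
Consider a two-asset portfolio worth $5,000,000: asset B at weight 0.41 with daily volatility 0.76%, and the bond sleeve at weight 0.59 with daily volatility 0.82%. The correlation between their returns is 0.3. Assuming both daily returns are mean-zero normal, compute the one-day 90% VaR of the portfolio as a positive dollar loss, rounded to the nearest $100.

σ_p² = 0.41²·0.76² + 0.59²·0.82² + 2·0.3·0.41·0.59·0.76·0.82 = 0.4216 (%²).
σ_p = √0.4216 = 0.649%.
At 90%, z = 1.282.
VaR = 1.282 × 0.649% = 0.832%; on $5,000,000 that is $41,600.

$41,600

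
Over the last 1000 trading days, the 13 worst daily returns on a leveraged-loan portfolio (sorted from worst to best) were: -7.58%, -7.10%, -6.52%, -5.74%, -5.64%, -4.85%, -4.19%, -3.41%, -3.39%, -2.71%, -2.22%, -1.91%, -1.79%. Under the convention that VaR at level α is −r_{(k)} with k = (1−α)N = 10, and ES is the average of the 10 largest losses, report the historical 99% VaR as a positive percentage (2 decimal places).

k = 10; the 10th lowest return is -2.71%, so VaR = 2.71%.

2.71%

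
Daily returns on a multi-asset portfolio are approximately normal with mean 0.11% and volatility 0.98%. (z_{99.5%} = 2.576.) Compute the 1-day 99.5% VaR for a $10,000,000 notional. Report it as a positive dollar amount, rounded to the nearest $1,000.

VaR = −μ + z·σ = −(0.11%) + 2.576 × 0.98% = 2.414%.
On $10,000,000: 0.02414 × $10,000,000 = $241,400.

$241,000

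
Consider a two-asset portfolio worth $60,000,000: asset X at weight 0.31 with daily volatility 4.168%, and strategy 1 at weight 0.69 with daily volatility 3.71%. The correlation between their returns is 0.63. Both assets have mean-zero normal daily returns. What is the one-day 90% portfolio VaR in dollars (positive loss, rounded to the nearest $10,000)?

$2,710,000

σ_p² = 0.31²·4.168² + 0.69²·3.71² + 2·0.63·0.31·0.69·4.168·3.71 = 12.3901 (%²).
σ_p = √12.3901 = 3.520%.
At 90%, z = 1.282.
VaR = 1.282 × 3.520% = 4.513%; on $60,000,000 that is $2,707,800.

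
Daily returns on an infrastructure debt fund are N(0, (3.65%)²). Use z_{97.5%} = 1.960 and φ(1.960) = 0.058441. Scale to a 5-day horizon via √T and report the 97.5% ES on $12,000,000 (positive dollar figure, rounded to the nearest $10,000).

$2,290,000

σ_{5d} = 3.65% × √5 = 8.162%.
ES multiplier = φ(z)/(1−α) = 0.058441/0.025 = 2.338.
ES = 8.162% × 2.338 = 19.083%; on $12,000,000: $2,289,960.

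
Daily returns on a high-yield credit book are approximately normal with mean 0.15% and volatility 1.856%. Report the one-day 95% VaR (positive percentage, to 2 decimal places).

At 95% one-sided, z = 1.645.
VaR = −μ + z·σ = −(0.15%) + 1.645 × 1.856% = 2.903%.

2.90%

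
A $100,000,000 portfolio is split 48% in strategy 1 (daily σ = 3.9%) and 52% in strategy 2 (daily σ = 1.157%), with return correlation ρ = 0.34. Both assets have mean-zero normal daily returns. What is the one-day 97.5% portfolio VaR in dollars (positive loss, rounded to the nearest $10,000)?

$4,220,000

σ_p² = 0.48²·3.9² + 0.52²·1.157² + 2·0.34·0.48·0.52·3.9·1.157 = 4.6322 (%²).
σ_p = √4.6322 = 2.152%.
At 97.5%, z = 1.960.
VaR = 1.960 × 2.152% = 4.218%; on $100,000,000 that is $4,218,000.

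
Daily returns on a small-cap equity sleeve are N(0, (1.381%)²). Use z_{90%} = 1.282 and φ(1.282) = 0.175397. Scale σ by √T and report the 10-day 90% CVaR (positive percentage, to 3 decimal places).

σ_{10d} = 1.381% × √10 = 4.367%.
ES multiplier = φ(z)/(1−α) = 0.175397/0.1 = 1.754.
ES = 4.367% × 1.754 = 7.660%.

7.660%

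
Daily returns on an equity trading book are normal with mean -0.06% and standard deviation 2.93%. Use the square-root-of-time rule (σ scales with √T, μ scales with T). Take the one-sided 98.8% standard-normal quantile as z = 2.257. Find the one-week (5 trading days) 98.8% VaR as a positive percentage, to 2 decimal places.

15.09%

σ_{5d} = 2.93% × √5 = 6.552%; μ_{5d} = 5 × -0.06% = -0.300%.
VaR = −(-0.300%) + 2.257 × 6.552% = 15.088%.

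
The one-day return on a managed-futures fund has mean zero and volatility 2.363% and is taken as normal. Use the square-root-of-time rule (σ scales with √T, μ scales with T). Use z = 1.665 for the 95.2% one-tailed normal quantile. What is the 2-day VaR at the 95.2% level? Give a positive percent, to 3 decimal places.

σ_{2d} = 2.363% × √2 = 3.342%.
VaR = 1.665 × 3.342% = 5.564%.

5.564%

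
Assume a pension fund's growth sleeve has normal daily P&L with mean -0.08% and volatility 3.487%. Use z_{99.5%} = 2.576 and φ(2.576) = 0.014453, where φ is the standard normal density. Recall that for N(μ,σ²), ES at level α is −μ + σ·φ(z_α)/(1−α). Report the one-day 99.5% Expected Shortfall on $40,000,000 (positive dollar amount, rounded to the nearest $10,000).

$4,060,000

Tail multiplier: φ(z)/(1−α) = 0.014453 / 0.005 = 2.891.
ES = −(-0.08%) + 3.487% × 2.891 = 10.161%.
On $40,000,000: 0.10161 × $40,000,000 = $4,064,400.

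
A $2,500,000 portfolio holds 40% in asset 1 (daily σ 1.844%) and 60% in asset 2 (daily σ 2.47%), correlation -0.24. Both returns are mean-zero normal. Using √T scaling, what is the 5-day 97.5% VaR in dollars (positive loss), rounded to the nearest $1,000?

$163,000

σ_p = √(0.4²·1.844² + 0.6²·2.47² + 2·-0.24·0.4·0.6·1.844·2.47) = 1.489%.
σ_{5d} = 1.489% × √5 = 3.330%.
z(97.5%) = 1.960.
VaR = 1.960 × 3.330% = 6.527%; on $2,500,000 that is $163,175.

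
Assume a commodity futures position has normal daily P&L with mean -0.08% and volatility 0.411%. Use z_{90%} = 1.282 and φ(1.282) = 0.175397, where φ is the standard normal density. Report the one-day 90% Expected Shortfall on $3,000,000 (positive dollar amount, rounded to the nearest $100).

$24,000

Tail multiplier: φ(z)/(1−α) = 0.175397 / 0.1 = 1.754.
ES = −(-0.08%) + 0.411% × 1.754 = 0.801%.
On $3,000,000: 0.00801 × $3,000,000 = $24,030.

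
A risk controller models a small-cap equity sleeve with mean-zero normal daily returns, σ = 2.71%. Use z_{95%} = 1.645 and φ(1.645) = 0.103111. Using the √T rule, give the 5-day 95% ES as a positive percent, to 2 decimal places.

12.50%

σ_{5d} = 2.71% × √5 = 6.060%.
ES multiplier = φ(z)/(1−α) = 0.103111/0.05 = 2.062.
ES = 6.060% × 2.062 = 12.496%.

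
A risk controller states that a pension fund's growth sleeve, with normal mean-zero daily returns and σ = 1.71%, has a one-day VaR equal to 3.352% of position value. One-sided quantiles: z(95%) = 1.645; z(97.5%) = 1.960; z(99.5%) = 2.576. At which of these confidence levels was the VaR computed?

97.5%

Implied z = VaR/σ = 3.352 / 1.71 = 1.960.
This matches z(97.5%) = 1.960.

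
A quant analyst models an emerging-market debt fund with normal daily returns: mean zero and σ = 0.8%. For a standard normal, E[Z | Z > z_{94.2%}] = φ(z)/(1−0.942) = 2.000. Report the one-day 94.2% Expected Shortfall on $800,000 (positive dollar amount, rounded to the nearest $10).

$12,800

ES = 0.8% × 2.000 = 1.600%.
On $800,000: 0.01600 × $800,000 = $12,800.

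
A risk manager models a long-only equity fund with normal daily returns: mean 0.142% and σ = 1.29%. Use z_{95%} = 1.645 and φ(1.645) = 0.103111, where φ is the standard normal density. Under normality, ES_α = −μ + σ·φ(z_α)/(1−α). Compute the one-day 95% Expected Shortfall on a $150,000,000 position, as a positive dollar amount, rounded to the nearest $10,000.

Tail multiplier: φ(z)/(1−α) = 0.103111 / 0.05 = 2.062.
ES = −(0.142%) + 1.29% × 2.062 = 2.518%.
On $150,000,000: 0.02518 × $150,000,000 = $3,777,000.

$3,780,000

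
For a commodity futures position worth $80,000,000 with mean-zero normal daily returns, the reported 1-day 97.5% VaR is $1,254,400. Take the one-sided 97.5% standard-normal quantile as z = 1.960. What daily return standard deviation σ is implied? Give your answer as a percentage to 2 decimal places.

VaR as a fraction: $1,254,400 / $80,000,000 = 1.568%.
σ = VaR / z = 1.568% / 1.960 = 0.800%.

0.80%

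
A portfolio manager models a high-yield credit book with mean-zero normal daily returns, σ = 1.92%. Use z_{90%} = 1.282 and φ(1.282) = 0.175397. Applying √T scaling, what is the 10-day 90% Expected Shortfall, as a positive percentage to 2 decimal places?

σ_{10d} = 1.92% × √10 = 6.072%.
ES multiplier = φ(z)/(1−α) = 0.175397/0.1 = 1.754.
ES = 6.072% × 1.754 = 10.650%.

10.65%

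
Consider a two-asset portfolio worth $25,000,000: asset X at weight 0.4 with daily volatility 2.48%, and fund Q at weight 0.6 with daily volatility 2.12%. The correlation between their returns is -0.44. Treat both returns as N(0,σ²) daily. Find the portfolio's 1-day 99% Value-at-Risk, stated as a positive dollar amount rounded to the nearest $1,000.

$710,000

σ_p² = 0.4²·2.48² + 0.6²·2.12² + 2·-0.44·0.4·0.6·2.48·2.12 = 1.4916 (%²).
σ_p = √1.4916 = 1.221%.
At 99%, z = 2.326.
VaR = 2.326 × 1.221% = 2.840%; on $25,000,000 that is $710,000.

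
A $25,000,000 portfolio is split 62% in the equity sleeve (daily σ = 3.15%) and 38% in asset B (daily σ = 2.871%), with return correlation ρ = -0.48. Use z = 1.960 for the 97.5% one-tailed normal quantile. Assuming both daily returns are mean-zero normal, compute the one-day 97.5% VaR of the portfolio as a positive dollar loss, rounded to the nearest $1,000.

$843,000

σ_p² = 0.62²·3.15² + 0.38²·2.871² + 2·-0.48·0.62·0.38·3.15·2.871 = 2.9590 (%²).
σ_p = √2.9590 = 1.720%.
VaR = 1.960 × 1.720% = 3.371%; on $25,000,000 that is $842,750.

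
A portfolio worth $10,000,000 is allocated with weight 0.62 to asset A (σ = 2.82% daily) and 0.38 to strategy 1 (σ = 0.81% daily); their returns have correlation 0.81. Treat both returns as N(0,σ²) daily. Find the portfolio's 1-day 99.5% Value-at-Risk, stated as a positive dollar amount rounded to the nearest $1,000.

σ_p² = 0.62²·2.82² + 0.38²·0.81² + 2·0.81·0.62·0.38·2.82·0.81 = 4.0235 (%²).
σ_p = √4.0235 = 2.006%.
At 99.5%, z = 2.576.
VaR = 2.576 × 2.006% = 5.167%; on $10,000,000 that is $516,700.

$517,000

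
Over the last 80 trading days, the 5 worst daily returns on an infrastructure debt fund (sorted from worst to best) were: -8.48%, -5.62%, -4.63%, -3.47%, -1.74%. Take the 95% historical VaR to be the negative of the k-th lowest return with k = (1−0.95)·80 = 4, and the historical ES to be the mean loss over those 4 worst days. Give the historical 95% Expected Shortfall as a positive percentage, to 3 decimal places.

The 4 worst returns sum to -22.20%.
ES = −(-22.20%) / 4 = 5.55% ≈ 5.550%.

5.550%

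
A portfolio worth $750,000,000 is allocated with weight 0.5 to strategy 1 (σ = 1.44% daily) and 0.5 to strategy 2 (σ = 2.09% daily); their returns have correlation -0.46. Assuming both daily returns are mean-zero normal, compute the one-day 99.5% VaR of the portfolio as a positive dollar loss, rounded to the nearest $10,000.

$18,510,000

σ_p² = 0.5²·1.44² + 0.5²·2.09² + 2·-0.46·0.5·0.5·1.44·2.09 = 0.9182 (%²).
σ_p = √0.9182 = 0.958%.
At 99.5%, z = 2.576.
VaR = 2.576 × 0.958% = 2.468%; on $750,000,000 that is $18,510,000.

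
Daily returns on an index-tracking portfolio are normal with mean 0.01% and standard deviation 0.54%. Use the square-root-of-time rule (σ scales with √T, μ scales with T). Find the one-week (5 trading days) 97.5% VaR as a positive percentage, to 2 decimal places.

At 97.5%, z = 1.960.
σ_{5d} = 0.54% × √5 = 1.207%; μ_{5d} = 5 × 0.01% = 0.050%.
VaR = −(0.050%) + 1.960 × 1.207% = 2.316%.

2.32%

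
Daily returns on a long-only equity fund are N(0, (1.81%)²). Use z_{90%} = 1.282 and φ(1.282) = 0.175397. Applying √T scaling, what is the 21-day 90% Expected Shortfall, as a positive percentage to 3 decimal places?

σ_{21d} = 1.81% × √21 = 8.294%.
ES multiplier = φ(z)/(1−α) = 0.175397/0.1 = 1.754.
ES = 8.294% × 1.754 = 14.548%.

14.548%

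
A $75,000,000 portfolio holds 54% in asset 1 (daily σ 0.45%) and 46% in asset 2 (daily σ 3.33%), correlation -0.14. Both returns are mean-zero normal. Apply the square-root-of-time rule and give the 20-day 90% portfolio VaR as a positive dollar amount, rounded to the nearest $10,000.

σ_p = √(0.54²·0.45² + 0.46²·3.33² + 2·-0.14·0.54·0.46·0.45·3.33) = 1.517%.
σ_{20d} = 1.517% × √20 = 6.784%.
z(90%) = 1.282.
VaR = 1.282 × 6.784% = 8.697%; on $75,000,000 that is $6,522,750.

$6,520,000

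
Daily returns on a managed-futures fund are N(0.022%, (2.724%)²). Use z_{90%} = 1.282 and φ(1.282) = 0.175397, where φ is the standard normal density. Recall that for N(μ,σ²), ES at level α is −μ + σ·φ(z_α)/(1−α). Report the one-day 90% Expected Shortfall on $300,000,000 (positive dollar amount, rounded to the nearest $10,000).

Tail multiplier: φ(z)/(1−α) = 0.175397 / 0.1 = 1.754.
ES = −(0.022%) + 2.724% × 1.754 = 4.756%.
On $300,000,000: 0.04756 × $300,000,000 = $14,268,000.

$14,270,000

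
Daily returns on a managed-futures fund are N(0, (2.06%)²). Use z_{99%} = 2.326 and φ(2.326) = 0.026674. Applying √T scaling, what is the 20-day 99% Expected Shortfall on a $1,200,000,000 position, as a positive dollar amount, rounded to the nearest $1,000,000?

$295,000,000

σ_{20d} = 2.06% × √20 = 9.213%.
ES multiplier = φ(z)/(1−α) = 0.026674/0.01 = 2.667.
ES = 9.213% × 2.667 = 24.571%; on $1,200,000,000: $294,852,000.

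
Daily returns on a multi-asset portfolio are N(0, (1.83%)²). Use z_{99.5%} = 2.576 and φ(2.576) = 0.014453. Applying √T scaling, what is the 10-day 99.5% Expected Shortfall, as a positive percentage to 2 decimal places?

16.73%

σ_{10d} = 1.83% × √10 = 5.787%.
ES multiplier = φ(z)/(1−α) = 0.014453/0.005 = 2.891.
ES = 5.787% × 2.891 = 16.730%.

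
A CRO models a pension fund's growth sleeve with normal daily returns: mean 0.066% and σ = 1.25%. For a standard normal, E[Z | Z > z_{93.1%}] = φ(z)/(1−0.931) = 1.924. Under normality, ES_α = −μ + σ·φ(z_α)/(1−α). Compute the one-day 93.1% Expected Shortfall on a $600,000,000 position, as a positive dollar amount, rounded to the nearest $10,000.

$14,030,000

ES = −(0.066%) + 1.25% × 1.924 = 2.339%.
On $600,000,000: 0.02339 × $600,000,000 = $14,034,000.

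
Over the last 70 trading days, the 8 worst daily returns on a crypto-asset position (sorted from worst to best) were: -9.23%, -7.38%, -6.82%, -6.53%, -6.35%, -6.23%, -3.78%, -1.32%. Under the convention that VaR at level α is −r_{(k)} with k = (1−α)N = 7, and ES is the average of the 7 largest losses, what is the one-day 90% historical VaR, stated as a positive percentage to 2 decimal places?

3.78%

k = 7; the 7th lowest return is -3.78%, so VaR = 3.78%.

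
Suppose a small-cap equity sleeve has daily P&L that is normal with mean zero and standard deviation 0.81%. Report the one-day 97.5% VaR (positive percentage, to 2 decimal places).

At 97.5% one-sided, z = 1.960.
VaR = z·σ = 1.960 × 0.81% = 1.588%.

1.59%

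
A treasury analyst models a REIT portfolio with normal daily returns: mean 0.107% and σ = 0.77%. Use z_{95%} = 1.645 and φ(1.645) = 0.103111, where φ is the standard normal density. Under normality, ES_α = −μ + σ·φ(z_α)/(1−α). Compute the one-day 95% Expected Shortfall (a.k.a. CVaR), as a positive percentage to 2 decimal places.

Tail multiplier: φ(z)/(1−α) = 0.103111 / 0.05 = 2.062.
ES = −(0.107%) + 0.77% × 2.062 = 1.481%.

1.48%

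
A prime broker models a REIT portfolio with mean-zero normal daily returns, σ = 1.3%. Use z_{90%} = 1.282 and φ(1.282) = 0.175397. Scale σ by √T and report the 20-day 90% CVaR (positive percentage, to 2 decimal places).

σ_{20d} = 1.3% × √20 = 5.814%.
ES multiplier = φ(z)/(1−α) = 0.175397/0.1 = 1.754.
ES = 5.814% × 1.754 = 10.198%.

10.20%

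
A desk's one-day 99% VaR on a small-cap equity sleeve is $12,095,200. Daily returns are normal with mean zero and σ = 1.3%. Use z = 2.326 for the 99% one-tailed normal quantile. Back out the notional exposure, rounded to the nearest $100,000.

VaR as a fraction of value: z·σ = 2.326 × 1.3% = 3.0238%.
Position = $12,095,200 / 0.030238 = $400,000,000.

$400,000,000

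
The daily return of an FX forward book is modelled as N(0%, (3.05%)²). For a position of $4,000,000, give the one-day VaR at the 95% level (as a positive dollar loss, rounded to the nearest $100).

$200,700

At 95% one-sided, z = 1.645.
VaR = z·σ = 1.645 × 3.05% = 5.017%.
On $4,000,000: 0.05017 × $4,000,000 = $200,680.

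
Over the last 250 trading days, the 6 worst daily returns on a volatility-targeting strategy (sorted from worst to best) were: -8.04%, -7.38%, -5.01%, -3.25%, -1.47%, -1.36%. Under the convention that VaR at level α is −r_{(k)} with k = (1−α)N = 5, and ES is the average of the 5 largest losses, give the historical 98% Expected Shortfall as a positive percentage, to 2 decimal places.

The 5 worst returns sum to -25.15%.
ES = −(-25.15%) / 5 = 5.03%.

5.03%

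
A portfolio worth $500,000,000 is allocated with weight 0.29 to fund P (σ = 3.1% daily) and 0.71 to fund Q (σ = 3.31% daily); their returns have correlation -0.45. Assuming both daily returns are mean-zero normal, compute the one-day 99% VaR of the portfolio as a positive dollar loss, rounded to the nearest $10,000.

σ_p² = 0.29²·3.1² + 0.71²·3.31² + 2·-0.45·0.29·0.71·3.1·3.31 = 4.4297 (%²).
σ_p = √4.4297 = 2.105%.
At 99%, z = 2.326.
VaR = 2.326 × 2.105% = 4.896%; on $500,000,000 that is $24,480,000.

$24,480,000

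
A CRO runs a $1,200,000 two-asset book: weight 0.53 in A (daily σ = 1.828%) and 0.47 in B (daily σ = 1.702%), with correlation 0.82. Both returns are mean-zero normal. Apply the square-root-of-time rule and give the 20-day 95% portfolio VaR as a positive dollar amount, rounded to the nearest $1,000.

σ_p = √(0.53²·1.828² + 0.47²·1.702² + 2·0.82·0.53·0.47·1.828·1.702) = 1.688%.
σ_{20d} = 1.688% × √20 = 7.549%.
z(95%) = 1.645.
VaR = 1.645 × 7.549% = 12.418%; on $1,200,000 that is $149,016.

$149,000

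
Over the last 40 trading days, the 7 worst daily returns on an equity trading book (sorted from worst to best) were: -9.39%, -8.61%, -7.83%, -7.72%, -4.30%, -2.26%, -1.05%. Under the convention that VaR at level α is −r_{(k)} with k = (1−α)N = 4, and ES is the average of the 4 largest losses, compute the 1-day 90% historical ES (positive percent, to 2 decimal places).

8.39%

The 4 worst returns sum to -33.55%.
ES = −(-33.55%) / 4 = 8.3875% ≈ 8.39%.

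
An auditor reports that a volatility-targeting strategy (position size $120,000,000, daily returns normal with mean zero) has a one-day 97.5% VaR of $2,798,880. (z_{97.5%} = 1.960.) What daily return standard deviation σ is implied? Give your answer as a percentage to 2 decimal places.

VaR as a fraction: $2,798,880 / $120,000,000 = 2.332%.
σ = VaR / z = 2.332% / 1.960 = 1.190%.

1.19%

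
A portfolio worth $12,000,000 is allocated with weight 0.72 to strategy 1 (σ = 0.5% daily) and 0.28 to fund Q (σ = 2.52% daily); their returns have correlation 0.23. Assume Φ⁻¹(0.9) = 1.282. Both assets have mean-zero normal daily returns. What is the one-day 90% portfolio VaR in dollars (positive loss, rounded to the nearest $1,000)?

$133,000

σ_p² = 0.72²·0.5² + 0.28²·2.52² + 2·0.23·0.72·0.28·0.5·2.52 = 0.7443 (%²).
σ_p = √0.7443 = 0.863%.
VaR = 1.282 × 0.863% = 1.106%; on $12,000,000 that is $132,720.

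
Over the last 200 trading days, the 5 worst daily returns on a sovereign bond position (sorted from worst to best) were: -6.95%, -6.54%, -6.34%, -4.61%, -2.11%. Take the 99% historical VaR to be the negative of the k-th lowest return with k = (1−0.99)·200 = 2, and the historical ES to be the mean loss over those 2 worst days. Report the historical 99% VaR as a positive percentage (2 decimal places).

k = 2; the 2nd lowest return is -6.54%, so VaR = 6.54%.

6.54%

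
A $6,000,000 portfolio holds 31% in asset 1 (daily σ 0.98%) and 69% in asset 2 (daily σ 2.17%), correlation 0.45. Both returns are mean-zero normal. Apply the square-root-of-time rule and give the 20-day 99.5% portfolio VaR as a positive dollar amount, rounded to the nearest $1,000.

σ_p = √(0.31²·0.98² + 0.69²·2.17² + 2·0.45·0.31·0.69·0.98·2.17) = 1.656%.
σ_{20d} = 1.656% × √20 = 7.406%.
z(99.5%) = 2.576.
VaR = 2.576 × 7.406% = 19.078%; on $6,000,000 that is $1,144,680.

$1,145,000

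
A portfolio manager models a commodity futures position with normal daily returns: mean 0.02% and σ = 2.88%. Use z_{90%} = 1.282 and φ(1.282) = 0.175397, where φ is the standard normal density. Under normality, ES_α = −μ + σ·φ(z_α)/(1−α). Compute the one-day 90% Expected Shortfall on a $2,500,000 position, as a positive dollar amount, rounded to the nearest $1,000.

$126,000

Tail multiplier: φ(z)/(1−α) = 0.175397 / 0.1 = 1.754.
ES = −(0.02%) + 2.88% × 1.754 = 5.032%.
On $2,500,000: 0.05032 × $2,500,000 = $125,800.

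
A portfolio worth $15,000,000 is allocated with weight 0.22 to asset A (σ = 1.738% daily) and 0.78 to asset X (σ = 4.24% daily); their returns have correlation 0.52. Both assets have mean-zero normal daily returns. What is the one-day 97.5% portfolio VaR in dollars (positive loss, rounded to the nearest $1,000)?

$1,035,000

σ_p² = 0.22²·1.738² + 0.78²·4.24² + 2·0.52·0.22·0.78·1.738·4.24 = 12.3989 (%²).
σ_p = √12.3989 = 3.521%.
At 97.5%, z = 1.960.
VaR = 1.960 × 3.521% = 6.901%; on $15,000,000 that is $1,035,150.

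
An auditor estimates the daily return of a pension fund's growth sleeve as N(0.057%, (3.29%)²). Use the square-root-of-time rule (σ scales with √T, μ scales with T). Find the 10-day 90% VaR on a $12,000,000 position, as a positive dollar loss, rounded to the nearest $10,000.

At 90%, z = 1.282.
σ_{10d} = 3.29% × √10 = 10.404%; μ_{10d} = 10 × 0.057% = 0.570%.
VaR = −(0.570%) + 1.282 × 10.404% = 12.768%.
On $12,000,000: 0.12768 × $12,000,000 = $1,532,160.

$1,530,000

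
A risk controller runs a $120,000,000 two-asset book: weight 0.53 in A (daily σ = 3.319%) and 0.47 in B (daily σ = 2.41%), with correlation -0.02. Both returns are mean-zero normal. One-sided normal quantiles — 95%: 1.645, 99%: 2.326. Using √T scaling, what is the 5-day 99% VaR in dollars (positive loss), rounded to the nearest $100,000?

σ_p = √(0.53²·3.319² + 0.47²·2.41² + 2·-0.02·0.53·0.47·3.319·2.41) = 2.073%.
σ_{5d} = 2.073% × √5 = 4.635%.
VaR = 2.326 × 4.635% = 10.781%; on $120,000,000 that is $12,937,200.

$12,900,000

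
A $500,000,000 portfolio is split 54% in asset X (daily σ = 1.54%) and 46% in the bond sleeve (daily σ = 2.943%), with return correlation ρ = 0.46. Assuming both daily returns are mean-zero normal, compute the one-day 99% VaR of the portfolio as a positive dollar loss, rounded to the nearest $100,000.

$21,900,000

σ_p² = 0.54²·1.54² + 0.46²·2.943² + 2·0.46·0.54·0.46·1.54·2.943 = 3.5600 (%²).
σ_p = √3.5600 = 1.887%.
At 99%, z = 2.326.
VaR = 2.326 × 1.887% = 4.389%; on $500,000,000 that is $21,945,000.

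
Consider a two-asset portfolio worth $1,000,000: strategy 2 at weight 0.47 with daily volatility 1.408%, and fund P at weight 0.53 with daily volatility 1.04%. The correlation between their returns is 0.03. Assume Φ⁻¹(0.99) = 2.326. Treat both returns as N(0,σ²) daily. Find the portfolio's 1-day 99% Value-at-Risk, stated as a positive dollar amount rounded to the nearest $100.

$20,300

σ_p² = 0.47²·1.408² + 0.53²·1.04² + 2·0.03·0.47·0.53·1.408·1.04 = 0.7636 (%²).
σ_p = √0.7636 = 0.874%.
VaR = 2.326 × 0.874% = 2.033%; on $1,000,000 that is $20,330.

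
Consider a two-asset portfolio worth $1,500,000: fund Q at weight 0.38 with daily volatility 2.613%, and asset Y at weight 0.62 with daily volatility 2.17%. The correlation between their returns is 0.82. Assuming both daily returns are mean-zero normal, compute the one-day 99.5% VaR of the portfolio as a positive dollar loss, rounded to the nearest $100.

$86,300

σ_p² = 0.38²·2.613² + 0.62²·2.17² + 2·0.82·0.38·0.62·2.613·2.17 = 4.9869 (%²).
σ_p = √4.9869 = 2.233%.
At 99.5%, z = 2.576.
VaR = 2.576 × 2.233% = 5.752%; on $1,500,000 that is $86,280.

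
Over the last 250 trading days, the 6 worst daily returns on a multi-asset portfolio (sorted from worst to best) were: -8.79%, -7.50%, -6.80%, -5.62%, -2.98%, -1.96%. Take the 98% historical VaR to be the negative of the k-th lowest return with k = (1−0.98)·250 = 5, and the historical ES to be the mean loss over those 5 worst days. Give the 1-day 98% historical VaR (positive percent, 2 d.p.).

2.98%

k = 5; the 5th lowest return is -2.98%, so VaR = 2.98%.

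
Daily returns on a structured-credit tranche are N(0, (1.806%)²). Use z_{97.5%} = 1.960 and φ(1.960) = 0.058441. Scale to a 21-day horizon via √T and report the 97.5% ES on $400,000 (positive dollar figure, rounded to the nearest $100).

$77,400

σ_{21d} = 1.806% × √21 = 8.276%.
ES multiplier = φ(z)/(1−α) = 0.058441/0.025 = 2.338.
ES = 8.276% × 2.338 = 19.349%; on $400,000: $77,396.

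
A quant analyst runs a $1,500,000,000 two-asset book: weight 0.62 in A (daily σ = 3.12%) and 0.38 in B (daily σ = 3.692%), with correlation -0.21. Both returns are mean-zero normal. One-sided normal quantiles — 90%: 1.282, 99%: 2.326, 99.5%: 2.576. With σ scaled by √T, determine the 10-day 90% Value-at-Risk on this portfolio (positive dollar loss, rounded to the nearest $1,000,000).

$130,000,000

σ_p = √(0.62²·3.12² + 0.38²·3.692² + 2·-0.21·0.62·0.38·3.12·3.692) = 2.138%.
σ_{10d} = 2.138% × √10 = 6.761%.
VaR = 1.282 × 6.761% = 8.668%; on $1,500,000,000 that is $130,020,000.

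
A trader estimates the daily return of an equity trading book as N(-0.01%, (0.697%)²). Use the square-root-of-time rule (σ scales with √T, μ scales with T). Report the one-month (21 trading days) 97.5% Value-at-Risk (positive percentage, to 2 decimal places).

6.47%

At 97.5%, z = 1.960.
σ_{21d} = 0.697% × √21 = 3.194%; μ_{21d} = 21 × -0.01% = -0.210%.
VaR = −(-0.210%) + 1.960 × 3.194% = 6.470%.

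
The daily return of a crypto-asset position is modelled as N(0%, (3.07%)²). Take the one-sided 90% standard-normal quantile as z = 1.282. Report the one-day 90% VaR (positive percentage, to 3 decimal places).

3.936%

VaR = z·σ = 1.282 × 3.07% = 3.936%.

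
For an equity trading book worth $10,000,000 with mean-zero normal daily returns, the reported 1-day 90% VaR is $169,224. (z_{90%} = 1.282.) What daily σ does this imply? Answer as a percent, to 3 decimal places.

VaR as a fraction: $169,224 / $10,000,000 = 1.692%.
σ = VaR / z = 1.692% / 1.282 = 1.320%.

1.320%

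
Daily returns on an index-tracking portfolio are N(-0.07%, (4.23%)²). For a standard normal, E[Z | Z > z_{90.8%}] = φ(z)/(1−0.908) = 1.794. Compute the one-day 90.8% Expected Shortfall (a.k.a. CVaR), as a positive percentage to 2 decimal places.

7.66%

ES = −(-0.07%) + 4.23% × 1.794 = 7.659%.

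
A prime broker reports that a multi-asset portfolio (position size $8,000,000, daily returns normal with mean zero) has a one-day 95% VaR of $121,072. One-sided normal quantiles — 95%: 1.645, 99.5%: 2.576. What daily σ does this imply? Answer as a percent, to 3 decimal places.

0.920%

VaR as a fraction: $121,072 / $8,000,000 = 1.513%.
σ = VaR / z = 1.513% / 1.645 = 0.920%.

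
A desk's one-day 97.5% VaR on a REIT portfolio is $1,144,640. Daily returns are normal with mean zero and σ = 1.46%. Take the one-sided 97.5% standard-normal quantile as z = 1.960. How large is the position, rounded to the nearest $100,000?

VaR as a fraction of value: z·σ = 1.960 × 1.46% = 2.8616%.
Position = $1,144,640 / 0.028616 = $40,000,000.

$40,000,000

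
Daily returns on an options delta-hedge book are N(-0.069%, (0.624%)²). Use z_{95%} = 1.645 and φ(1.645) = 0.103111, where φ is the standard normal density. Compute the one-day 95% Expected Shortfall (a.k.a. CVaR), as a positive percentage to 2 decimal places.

Tail multiplier: φ(z)/(1−α) = 0.103111 / 0.05 = 2.062.
ES = −(-0.069%) + 0.624% × 2.062 = 1.356%.

1.36%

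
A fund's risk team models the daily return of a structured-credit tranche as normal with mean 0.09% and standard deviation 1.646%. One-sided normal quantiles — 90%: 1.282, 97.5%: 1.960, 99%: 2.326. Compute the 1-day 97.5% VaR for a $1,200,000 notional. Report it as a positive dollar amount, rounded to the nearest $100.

$37,600

VaR = −μ + z·σ = −(0.09%) + 1.960 × 1.646% = 3.136%.
On $1,200,000: 0.03136 × $1,200,000 = $37,632.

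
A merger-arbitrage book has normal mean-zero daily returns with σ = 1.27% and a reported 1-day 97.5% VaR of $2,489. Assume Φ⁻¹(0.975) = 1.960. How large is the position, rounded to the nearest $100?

$100,000

VaR as a fraction of value: z·σ = 1.960 × 1.27% = 2.4892%.
Position = $2,489 / 0.024892 = $99,992.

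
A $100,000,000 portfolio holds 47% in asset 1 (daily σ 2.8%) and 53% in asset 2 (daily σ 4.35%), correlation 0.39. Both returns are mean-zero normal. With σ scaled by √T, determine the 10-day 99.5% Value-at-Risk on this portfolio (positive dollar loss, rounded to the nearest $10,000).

σ_p = √(0.47²·2.8² + 0.53²·4.35² + 2·0.39·0.47·0.53·2.8·4.35) = 3.068%.
σ_{10d} = 3.068% × √10 = 9.702%.
z(99.5%) = 2.576.
VaR = 2.576 × 9.702% = 24.992%; on $100,000,000 that is $24,992,000.

$24,990,000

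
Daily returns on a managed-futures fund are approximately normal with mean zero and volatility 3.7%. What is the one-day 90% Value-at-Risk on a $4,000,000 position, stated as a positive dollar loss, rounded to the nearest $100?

At 90% one-sided, z = 1.282.
VaR = z·σ = 1.282 × 3.7% = 4.743%.
On $4,000,000: 0.04743 × $4,000,000 = $189,720.

$189,700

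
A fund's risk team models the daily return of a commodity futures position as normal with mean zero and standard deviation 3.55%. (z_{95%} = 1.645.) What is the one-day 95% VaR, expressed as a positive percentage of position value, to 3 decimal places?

VaR = z·σ = 1.645 × 3.55% = 5.840%.

5.840%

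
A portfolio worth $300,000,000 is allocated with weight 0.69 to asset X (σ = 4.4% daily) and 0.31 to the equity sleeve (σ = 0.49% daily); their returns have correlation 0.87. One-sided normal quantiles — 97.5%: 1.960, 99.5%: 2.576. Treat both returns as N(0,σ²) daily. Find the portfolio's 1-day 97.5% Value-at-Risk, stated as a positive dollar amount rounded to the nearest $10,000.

$18,630,000

σ_p² = 0.69²·4.4² + 0.31²·0.49² + 2·0.87·0.69·0.31·4.4·0.49 = 10.0428 (%²).
σ_p = √10.0428 = 3.169%.
VaR = 1.960 × 3.169% = 6.211%; on $300,000,000 that is $18,633,000.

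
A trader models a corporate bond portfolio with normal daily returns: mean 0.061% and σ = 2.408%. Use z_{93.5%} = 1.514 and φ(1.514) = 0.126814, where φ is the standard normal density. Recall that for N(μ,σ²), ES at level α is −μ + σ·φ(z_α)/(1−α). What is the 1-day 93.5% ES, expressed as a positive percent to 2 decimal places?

Tail multiplier: φ(z)/(1−α) = 0.126814 / 0.065 = 1.951.
ES = −(0.061%) + 2.408% × 1.951 = 4.637%.

4.64%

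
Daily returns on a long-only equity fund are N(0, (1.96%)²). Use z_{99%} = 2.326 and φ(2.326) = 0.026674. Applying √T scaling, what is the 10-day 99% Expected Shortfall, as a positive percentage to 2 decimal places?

16.53%

σ_{10d} = 1.96% × √10 = 6.198%.
ES multiplier = φ(z)/(1−α) = 0.026674/0.01 = 2.667.
ES = 6.198% × 2.667 = 16.530%.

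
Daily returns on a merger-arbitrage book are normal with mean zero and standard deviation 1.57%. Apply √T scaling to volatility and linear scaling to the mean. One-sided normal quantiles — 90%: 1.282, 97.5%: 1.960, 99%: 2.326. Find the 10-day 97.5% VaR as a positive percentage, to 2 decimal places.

σ_{10d} = 1.57% × √10 = 4.965%.
VaR = 1.960 × 4.965% = 9.731%.

9.73%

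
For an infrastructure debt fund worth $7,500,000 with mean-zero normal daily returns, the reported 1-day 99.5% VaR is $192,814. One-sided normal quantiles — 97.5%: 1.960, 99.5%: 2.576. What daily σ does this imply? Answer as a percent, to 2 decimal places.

VaR as a fraction: $192,814 / $7,500,000 = 2.571%.
σ = VaR / z = 2.571% / 2.576 = 0.998%.

1.00%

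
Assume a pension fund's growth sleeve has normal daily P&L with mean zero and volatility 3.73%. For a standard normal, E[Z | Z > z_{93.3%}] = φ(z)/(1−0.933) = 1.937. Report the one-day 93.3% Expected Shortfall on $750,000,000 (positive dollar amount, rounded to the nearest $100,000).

$54,200,000

ES = 3.73% × 1.937 = 7.225%.
On $750,000,000: 0.07225 × $750,000,000 = $54,187,500.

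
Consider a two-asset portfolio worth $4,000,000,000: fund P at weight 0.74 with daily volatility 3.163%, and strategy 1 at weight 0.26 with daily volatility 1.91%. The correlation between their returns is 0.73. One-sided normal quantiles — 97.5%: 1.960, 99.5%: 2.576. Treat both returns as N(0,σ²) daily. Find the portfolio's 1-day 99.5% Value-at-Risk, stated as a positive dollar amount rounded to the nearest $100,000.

σ_p² = 0.74²·3.163² + 0.26²·1.91² + 2·0.73·0.74·0.26·3.163·1.91 = 7.4221 (%²).
σ_p = √7.4221 = 2.724%.
VaR = 2.576 × 2.724% = 7.017%; on $4,000,000,000 that is $280,680,000.

$280,700,000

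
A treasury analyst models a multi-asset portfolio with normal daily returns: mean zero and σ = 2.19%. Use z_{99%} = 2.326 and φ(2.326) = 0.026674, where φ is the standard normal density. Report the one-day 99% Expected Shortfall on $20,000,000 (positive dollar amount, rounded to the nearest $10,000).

Tail multiplier: φ(z)/(1−α) = 0.026674 / 0.01 = 2.667.
ES = 2.19% × 2.667 = 5.841%.
On $20,000,000: 0.05841 × $20,000,000 = $1,168,200.

$1,170,000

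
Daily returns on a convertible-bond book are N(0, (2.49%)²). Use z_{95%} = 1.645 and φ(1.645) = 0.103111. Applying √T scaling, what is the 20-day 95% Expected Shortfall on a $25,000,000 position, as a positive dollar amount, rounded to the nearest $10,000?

σ_{20d} = 2.49% × √20 = 11.136%.
ES multiplier = φ(z)/(1−α) = 0.103111/0.05 = 2.062.
ES = 11.136% × 2.062 = 22.962%; on $25,000,000: $5,740,500.

$5,740,000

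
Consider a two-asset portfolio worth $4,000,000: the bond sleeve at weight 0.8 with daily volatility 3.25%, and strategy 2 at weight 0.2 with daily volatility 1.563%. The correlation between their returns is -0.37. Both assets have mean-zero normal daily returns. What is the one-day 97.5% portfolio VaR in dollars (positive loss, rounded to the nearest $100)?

σ_p² = 0.8²·3.25² + 0.2²·1.563² + 2·-0.37·0.8·0.2·3.25·1.563 = 6.2563 (%²).
σ_p = √6.2563 = 2.501%.
At 97.5%, z = 1.960.
VaR = 1.960 × 2.501% = 4.902%; on $4,000,000 that is $196,080.

$196,100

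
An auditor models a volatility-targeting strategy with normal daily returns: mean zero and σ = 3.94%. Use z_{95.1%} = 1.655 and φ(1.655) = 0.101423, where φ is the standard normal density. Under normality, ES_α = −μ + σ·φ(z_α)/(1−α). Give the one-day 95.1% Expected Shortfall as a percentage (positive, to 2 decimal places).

Tail multiplier: φ(z)/(1−α) = 0.101423 / 0.049 = 2.070.
ES = 3.94% × 2.070 = 8.156%.

8.16%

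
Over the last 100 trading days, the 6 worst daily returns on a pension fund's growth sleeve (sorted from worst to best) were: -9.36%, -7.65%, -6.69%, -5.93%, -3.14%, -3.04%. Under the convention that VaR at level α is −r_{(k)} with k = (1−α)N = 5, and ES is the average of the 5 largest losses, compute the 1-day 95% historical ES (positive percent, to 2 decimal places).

6.55%

The 5 worst returns sum to -32.77%.
ES = −(-32.77%) / 5 = 6.554% ≈ 6.55%.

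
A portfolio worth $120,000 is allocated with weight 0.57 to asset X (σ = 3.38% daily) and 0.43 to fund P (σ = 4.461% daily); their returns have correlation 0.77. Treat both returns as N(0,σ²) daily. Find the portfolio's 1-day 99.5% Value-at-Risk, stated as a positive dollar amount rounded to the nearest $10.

σ_p² = 0.57²·3.38² + 0.43²·4.461² + 2·0.77·0.57·0.43·3.38·4.461 = 13.0827 (%²).
σ_p = √13.0827 = 3.617%.
At 99.5%, z = 2.576.
VaR = 2.576 × 3.617% = 9.317%; on $120,000 that is $11,180.

$11,180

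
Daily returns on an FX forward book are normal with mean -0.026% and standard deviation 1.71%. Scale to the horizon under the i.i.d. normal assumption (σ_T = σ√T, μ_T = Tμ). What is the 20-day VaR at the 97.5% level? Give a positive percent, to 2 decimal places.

At 97.5%, z = 1.960.
σ_{20d} = 1.71% × √20 = 7.647%; μ_{20d} = 20 × -0.026% = -0.520%.
VaR = −(-0.520%) + 1.960 × 7.647% = 15.508%.

15.51%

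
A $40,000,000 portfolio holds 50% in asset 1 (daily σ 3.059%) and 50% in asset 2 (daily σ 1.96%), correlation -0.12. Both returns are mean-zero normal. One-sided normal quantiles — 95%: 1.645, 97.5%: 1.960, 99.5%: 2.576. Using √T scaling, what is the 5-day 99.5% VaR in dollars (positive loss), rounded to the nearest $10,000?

$3,950,000

σ_p = √(0.5²·3.059² + 0.5²·1.96² + 2·-0.12·0.5·0.5·3.059·1.96) = 1.715%.
σ_{5d} = 1.715% × √5 = 3.835%.
VaR = 2.576 × 3.835% = 9.879%; on $40,000,000 that is $3,951,600.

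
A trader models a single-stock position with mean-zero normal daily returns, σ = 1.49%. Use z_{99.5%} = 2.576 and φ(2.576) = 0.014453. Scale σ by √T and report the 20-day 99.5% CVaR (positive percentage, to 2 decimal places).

19.26%

σ_{20d} = 1.49% × √20 = 6.663%.
ES multiplier = φ(z)/(1−α) = 0.014453/0.005 = 2.891.
ES = 6.663% × 2.891 = 19.263%.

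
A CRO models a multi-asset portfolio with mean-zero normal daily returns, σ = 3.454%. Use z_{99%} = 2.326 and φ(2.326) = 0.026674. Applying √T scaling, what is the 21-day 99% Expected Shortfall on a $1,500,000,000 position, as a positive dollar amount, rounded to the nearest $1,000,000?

σ_{21d} = 3.454% × √21 = 15.828%.
ES multiplier = φ(z)/(1−α) = 0.026674/0.01 = 2.667.
ES = 15.828% × 2.667 = 42.213%; on $1,500,000,000: $633,195,000.

$633,000,000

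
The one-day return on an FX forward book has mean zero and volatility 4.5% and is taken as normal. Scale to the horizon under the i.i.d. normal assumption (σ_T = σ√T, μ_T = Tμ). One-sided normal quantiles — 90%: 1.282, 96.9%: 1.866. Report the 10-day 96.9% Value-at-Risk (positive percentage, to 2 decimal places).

σ_{10d} = 4.5% × √10 = 14.230%.
VaR = 1.866 × 14.230% = 26.553%.

26.55%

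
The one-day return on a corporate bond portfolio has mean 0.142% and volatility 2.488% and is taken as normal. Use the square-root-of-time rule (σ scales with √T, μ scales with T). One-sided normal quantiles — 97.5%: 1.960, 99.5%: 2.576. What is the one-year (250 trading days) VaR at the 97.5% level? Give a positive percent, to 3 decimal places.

σ_{250d} = 2.488% × √250 = 39.339%; μ_{250d} = 250 × 0.142% = 35.500%.
VaR = −(35.500%) + 1.960 × 39.339% = 41.604%.

41.604%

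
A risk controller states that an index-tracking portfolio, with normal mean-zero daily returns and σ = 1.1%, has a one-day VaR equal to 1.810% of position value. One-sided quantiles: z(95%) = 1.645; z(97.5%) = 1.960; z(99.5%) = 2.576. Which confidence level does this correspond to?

95%

Implied z = VaR/σ = 1.810 / 1.1 = 1.645.
This matches z(95%) = 1.645.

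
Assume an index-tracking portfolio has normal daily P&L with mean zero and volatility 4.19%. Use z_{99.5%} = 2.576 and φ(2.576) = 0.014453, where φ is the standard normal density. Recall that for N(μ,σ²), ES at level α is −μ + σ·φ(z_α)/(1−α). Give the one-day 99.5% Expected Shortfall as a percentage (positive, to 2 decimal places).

Tail multiplier: φ(z)/(1−α) = 0.014453 / 0.005 = 2.891.
ES = 4.19% × 2.891 = 12.113%.

12.11%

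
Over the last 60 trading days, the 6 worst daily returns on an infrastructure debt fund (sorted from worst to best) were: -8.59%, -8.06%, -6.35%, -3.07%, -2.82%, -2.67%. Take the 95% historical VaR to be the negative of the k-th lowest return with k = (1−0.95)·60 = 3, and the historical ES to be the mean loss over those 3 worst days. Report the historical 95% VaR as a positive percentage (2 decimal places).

6.35%

k = 3; the 3rd lowest return is -6.35%, so VaR = 6.35%.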